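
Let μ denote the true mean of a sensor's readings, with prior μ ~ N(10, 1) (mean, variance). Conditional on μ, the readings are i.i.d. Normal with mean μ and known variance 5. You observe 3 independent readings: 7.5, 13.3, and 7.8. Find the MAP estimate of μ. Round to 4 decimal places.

n = 3; x̄ = (7.5 + 13.3 + 7.8)/3 = 28.6/3 = 143/15 ≈ 9.5333.
For a Normal prior and Normal likelihood with known variance, the posterior is Normal; its mode equals its mean, the precision-weighted average.
Prior precision 1/σ₀² = 1/1 = 1; data precision n/σ² = 3/5 = 0.6.
μ̂ = (1·10 + 0.6·(143/15)) / (1 + 0.6) = 15.72/1.6 = 9.8250.

μ̂_MAP = 9.8250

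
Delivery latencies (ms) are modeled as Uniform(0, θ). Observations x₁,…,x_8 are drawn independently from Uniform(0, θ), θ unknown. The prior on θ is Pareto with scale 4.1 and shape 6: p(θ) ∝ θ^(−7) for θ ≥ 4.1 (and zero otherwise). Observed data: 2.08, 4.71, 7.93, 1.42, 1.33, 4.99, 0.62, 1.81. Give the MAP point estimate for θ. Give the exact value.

θ̂_MAP = 7.93

The Uniform(0, θ) likelihood is θ^(−n) for θ ≥ max(xᵢ), zero otherwise. Here max(xᵢ) = 7.93.
Posterior ∝ θ^(−7) · θ^(−8) = θ^(−15) on θ ≥ max(4.1, 7.93) = 7.93.
This density is strictly decreasing in θ, so the posterior mode lies at the lower boundary of the support.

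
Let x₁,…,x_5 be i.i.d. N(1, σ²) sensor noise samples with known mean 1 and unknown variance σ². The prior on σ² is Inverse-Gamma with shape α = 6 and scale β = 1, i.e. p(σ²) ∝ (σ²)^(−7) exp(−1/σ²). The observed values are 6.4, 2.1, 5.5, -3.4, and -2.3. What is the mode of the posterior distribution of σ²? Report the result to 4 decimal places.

Sum of squared deviations about the known mean: SS = (6.4−1)² + (2.1−1)² + (5.5−1)² + (-3.4−1)² + (-2.3−1)² = 80.87.
The Normal likelihood contributes (σ²)^(−n/2) exp(−SS/(2σ²)), so the posterior is Inverse-Gamma(α + n/2, β + SS/2) = Inverse-Gamma(8.5, 41.435).
The mode of Inverse-Gamma(a, b) is b/(a+1) = 41.435/9.5 ≈ 4.3616.

σ̂²_MAP = 4.3616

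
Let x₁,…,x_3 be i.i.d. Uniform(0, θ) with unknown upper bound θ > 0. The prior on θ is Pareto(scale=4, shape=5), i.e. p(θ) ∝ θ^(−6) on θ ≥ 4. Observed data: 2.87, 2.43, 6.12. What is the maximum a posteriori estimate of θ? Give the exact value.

The Uniform(0, θ) likelihood is θ^(−n) for θ ≥ max(xᵢ), zero otherwise. Here max(xᵢ) = 6.12.
Posterior ∝ θ^(−6) · θ^(−3) = θ^(−9) on θ ≥ max(4, 6.12) = 6.12.
This density is strictly decreasing in θ, so the posterior mode lies at the lower boundary of the support.

θ̂_MAP = 6.12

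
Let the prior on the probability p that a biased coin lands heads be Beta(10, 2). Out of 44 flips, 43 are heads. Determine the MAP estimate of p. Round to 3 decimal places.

p̂_MAP = 0.963

Prior: Beta(10, 2).
Data: 43 successes in 44 trials. The binomial likelihood contributes p^43(1−p)^1, so the posterior is Beta(10+43, 2+1) = Beta(53, 3).
For Beta(a, b) with a, b > 1 the mode is (a−1)/(a+b−2) = 52/54 ≈ 0.963.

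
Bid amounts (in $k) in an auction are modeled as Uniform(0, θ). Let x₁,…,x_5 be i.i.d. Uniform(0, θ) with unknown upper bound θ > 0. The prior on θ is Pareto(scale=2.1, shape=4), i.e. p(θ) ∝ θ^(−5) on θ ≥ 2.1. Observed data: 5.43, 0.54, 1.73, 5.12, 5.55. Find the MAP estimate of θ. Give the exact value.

θ̂_MAP = 5.55

The Uniform(0, θ) likelihood is θ^(−n) for θ ≥ max(xᵢ), zero otherwise. Here max(xᵢ) = 5.55.
Posterior ∝ θ^(−5) · θ^(−5) = θ^(−10) on θ ≥ max(2.1, 5.55) = 5.55.
This density is strictly decreasing in θ, so the posterior mode lies at the lower boundary of the support.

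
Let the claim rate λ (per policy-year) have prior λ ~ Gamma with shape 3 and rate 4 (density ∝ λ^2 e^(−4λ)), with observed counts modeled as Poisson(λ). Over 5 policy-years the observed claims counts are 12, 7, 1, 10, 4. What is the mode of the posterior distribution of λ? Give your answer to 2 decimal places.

Σxᵢ = 12+7+1+10+4 = 34, with n = 5.
Posterior ∝ λ^2e^(−4λ) · λ^34e^(−5λ) = λ^36e^(−9λ), i.e. Gamma(shape=37, rate=9).
The mode of a Gamma(a, b) with a ≥ 1 (shape–rate) is (a−1)/b = 36/9 ≈ 4.00.

λ̂_MAP = 4.00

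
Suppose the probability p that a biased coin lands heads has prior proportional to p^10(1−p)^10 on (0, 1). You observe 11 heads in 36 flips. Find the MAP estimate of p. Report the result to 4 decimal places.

p̂_MAP = 0.3750

The prior density ∝ p^10(1−p)^10 is the kernel of Beta(11, 11).
Data: 11 successes in 36 trials. The binomial likelihood contributes p^11(1−p)^25, so the posterior is Beta(11+11, 11+25) = Beta(22, 36).
For Beta(a, b) with a, b > 1 the mode is (a−1)/(a+b−2) = 21/56 ≈ 0.3750.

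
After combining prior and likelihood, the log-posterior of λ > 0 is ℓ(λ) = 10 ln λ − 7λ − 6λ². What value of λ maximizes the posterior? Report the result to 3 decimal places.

ℓ'(λ) = 10/λ − 7 − 12λ. Setting this to zero and multiplying by λ: 12λ² + 7λ − 10 = 0.
λ = (−7 + √(7² + 4·12·10)) / (2·12) = (−7 + √529) / 24 = (−7 + 23)/24 = 2/3.
ℓ''(λ) = −10/λ² − 12 < 0, confirming a maximum.

λ̂_MAP = 0.667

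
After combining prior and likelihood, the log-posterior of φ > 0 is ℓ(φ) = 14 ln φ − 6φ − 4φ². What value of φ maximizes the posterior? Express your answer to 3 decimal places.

φ̂_MAP = 1.000

ℓ'(φ) = 14/φ − 6 − 8φ. Setting this to zero and multiplying by φ: 8φ² + 6φ − 14 = 0.
φ = (−6 + √(6² + 4·8·14)) / (2·8) = (−6 + √484) / 16 = (−6 + 22)/16 = 1.
ℓ''(φ) = −14/φ² − 8 < 0, confirming a maximum.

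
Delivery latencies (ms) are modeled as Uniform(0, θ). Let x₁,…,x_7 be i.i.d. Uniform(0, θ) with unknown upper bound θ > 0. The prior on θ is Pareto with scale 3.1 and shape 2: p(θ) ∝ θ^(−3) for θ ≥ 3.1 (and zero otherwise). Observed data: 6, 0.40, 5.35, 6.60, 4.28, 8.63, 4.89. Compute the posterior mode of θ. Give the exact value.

The Uniform(0, θ) likelihood is θ^(−n) for θ ≥ max(xᵢ), zero otherwise. Here max(xᵢ) = 8.63.
Posterior ∝ θ^(−3) · θ^(−7) = θ^(−10) on θ ≥ max(3.1, 8.63) = 8.63.
This density is strictly decreasing in θ, so the posterior mode lies at the lower boundary of the support.

θ̂_MAP = 8.63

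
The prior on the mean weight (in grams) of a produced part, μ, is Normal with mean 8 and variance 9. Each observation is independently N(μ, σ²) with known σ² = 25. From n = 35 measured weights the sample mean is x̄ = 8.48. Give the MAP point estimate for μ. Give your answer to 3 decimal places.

μ̂_MAP = 8.445

n = 35, x̄ = 8.48.
For a Normal prior and Normal likelihood with known variance, the posterior is Normal; its mode equals its mean, the precision-weighted average.
Prior precision 1/σ₀² = 1/9; data precision n/σ² = 35/25 = 1.4.
μ̂ = ((1/9)·8 + 1.4·8.48) / (1/9 + 1.4) = (14356/1125)/(68/45) = 3589/425 ≈ 8.445.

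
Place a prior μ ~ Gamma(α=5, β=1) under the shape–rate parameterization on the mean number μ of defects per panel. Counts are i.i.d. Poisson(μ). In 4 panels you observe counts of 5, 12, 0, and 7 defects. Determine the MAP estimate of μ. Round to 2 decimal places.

μ̂_MAP = 5.60

Σxᵢ = 5+12+0+7 = 24, with n = 4.
Posterior ∝ μ^4e^(−1μ) · μ^24e^(−4μ) = μ^28e^(−5μ), i.e. Gamma(shape=29, rate=5).
The mode of a Gamma(a, b) with a ≥ 1 (shape–rate) is (a−1)/b = 28/5 ≈ 5.60.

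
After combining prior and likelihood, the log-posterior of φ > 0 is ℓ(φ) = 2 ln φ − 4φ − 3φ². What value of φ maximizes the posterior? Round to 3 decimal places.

φ̂_MAP = 0.333

ℓ'(φ) = 2/φ − 4 − 6φ. Setting this to zero and multiplying by φ: 6φ² + 4φ − 2 = 0.
φ = (−4 + √(4² + 4·6·2)) / (2·6) = (−4 + √64) / 12 = (−4 + 8)/12 = 1/3.
ℓ''(φ) = −2/φ² − 6 < 0, confirming a maximum.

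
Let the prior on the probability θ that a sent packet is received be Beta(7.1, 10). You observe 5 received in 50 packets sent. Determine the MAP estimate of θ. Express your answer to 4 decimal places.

Prior: Beta(7.1, 10).
Data: 5 successes in 50 trials. The binomial likelihood contributes θ^5(1−θ)^45, so the posterior is Beta(7.1+5, 10+45) = Beta(12.1, 55).
For Beta(a, b) with a, b > 1 the mode is (a−1)/(a+b−2) = 11.1/65.1 ≈ 0.1705.

θ̂_MAP = 0.1705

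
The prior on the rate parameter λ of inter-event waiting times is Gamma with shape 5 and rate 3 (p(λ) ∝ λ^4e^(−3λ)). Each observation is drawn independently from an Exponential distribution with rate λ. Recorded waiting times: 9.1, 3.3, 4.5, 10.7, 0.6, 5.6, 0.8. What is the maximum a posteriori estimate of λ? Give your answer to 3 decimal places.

λ̂_MAP = 0.293

The Exponential(rate=λ) likelihood is ∝ λ^n e^(−λΣtᵢ). Here n = 7 and Σtᵢ = 9.1 + 3.3 + 4.5 + 10.7 + 0.6 + 5.6 + 0.8 = 34.6.
Posterior ∝ λ^4e^(−3λ) · λ^7e^(−34.6λ) = λ^11e^(−37.6λ), i.e. Gamma(12, 37.6).
Mode = (a−1)/b = 11/37.6 ≈ 0.293.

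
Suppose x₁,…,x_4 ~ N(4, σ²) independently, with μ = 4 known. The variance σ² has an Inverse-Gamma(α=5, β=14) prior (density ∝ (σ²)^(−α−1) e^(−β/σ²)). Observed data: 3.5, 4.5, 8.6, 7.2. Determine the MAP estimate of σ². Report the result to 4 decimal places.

Sum of squared deviations about the known mean: SS = (3.5−4)² + (4.5−4)² + (8.6−4)² + (7.2−4)² = 31.9.
The Normal likelihood contributes (σ²)^(−n/2) exp(−SS/(2σ²)), so the posterior is Inverse-Gamma(α + n/2, β + SS/2) = Inverse-Gamma(7, 29.95).
The mode of Inverse-Gamma(a, b) is b/(a+1) = 29.95/8 ≈ 3.7438.

σ̂²_MAP = 3.7438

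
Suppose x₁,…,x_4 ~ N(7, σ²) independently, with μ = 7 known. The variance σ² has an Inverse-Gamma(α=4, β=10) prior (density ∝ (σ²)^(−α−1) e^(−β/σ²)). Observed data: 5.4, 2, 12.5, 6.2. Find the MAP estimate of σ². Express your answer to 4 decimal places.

Sum of squared deviations about the known mean: SS = (5.4−7)² + (2−7)² + (12.5−7)² + (6.2−7)² = 58.45.
The Normal likelihood contributes (σ²)^(−n/2) exp(−SS/(2σ²)), so the posterior is Inverse-Gamma(α + n/2, β + SS/2) = Inverse-Gamma(6, 39.225).
The mode of Inverse-Gamma(a, b) is b/(a+1) = 39.225/7 ≈ 5.6036.

σ̂²_MAP = 5.6036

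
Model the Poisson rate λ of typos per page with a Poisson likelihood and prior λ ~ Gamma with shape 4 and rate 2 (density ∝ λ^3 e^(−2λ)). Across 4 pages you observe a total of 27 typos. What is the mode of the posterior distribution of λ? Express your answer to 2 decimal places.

λ̂_MAP = 5.00

Σxᵢ = 27, n = 4.
Posterior ∝ λ^3e^(−2λ) · λ^27e^(−4λ) = λ^30e^(−6λ), i.e. Gamma(shape=31, rate=6).
The mode of a Gamma(a, b) with a ≥ 1 (shape–rate) is (a−1)/b = 30/6 ≈ 5.00.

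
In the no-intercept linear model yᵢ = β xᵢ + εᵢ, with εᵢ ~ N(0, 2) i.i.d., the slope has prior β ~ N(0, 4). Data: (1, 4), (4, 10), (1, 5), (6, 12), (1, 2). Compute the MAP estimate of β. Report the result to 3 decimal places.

log p(β | y) = −Σ(yᵢ − βxᵢ)²/(2·2) − β²/(2·4) + const.
Setting the derivative to zero: Σxᵢ(yᵢ − βxᵢ)/2 − β/4 = 0, so β = Σxᵢyᵢ / (Σxᵢ² + σ²/τ²).
Σxᵢyᵢ = 1·4 + 4·10 + 1·5 + 6·12 + 1·2 = 123; Σxᵢ² = 55; σ²/τ² = 0.5.
β̂_MAP = 123 / (55 + 0.5) = 123/55.5 ≈ 2.216.

β̂_MAP = 2.216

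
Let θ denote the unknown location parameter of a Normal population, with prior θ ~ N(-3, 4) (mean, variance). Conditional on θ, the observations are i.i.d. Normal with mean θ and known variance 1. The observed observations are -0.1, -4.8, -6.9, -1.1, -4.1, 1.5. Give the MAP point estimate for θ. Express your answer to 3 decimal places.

n = 6; x̄ = ((-0.1) + (-4.8) + (-6.9) + (-1.1) + (-4.1) + 1.5)/6 = -15.5/6 = -31/12 ≈ -2.5833.
For a Normal prior and Normal likelihood with known variance, the posterior is Normal; its mode equals its mean, the precision-weighted average.
Prior precision 1/σ₀² = 1/4 = 0.25; data precision n/σ² = 6/1 = 6.
θ̂ = (0.25·(-3) + 6·(-31/12)) / (0.25 + 6) = (-16.25)/6.25 = -2.600.

θ̂_MAP = -2.600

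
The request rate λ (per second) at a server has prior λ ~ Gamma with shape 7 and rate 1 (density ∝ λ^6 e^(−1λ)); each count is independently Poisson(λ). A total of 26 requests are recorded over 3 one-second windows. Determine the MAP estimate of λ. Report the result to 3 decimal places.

Σxᵢ = 26, n = 3.
Posterior ∝ λ^6e^(−1λ) · λ^26e^(−3λ) = λ^32e^(−4λ), i.e. Gamma(shape=33, rate=4).
The mode of a Gamma(a, b) with a ≥ 1 (shape–rate) is (a−1)/b = 32/4 ≈ 8.000.

λ̂_MAP = 8.000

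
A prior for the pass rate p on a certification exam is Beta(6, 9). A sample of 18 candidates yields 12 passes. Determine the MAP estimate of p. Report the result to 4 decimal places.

Prior: Beta(6, 9).
Data: 12 successes in 18 trials. The binomial likelihood contributes p^12(1−p)^6, so the posterior is Beta(6+12, 9+6) = Beta(18, 15).
For Beta(a, b) with a, b > 1 the mode is (a−1)/(a+b−2) = 17/31 ≈ 0.5484.

p̂_MAP = 0.5484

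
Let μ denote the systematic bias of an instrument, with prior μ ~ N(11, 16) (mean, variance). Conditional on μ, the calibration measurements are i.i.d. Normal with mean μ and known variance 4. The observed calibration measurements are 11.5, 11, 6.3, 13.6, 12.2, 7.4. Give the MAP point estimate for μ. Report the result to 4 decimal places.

n = 6; x̄ = (11.5 + 11 + 6.3 + 13.6 + 12.2 + 7.4)/6 = 62/6 = 31/3 ≈ 10.3333.
For a Normal prior and Normal likelihood with known variance, the posterior is Normal; its mode equals its mean, the precision-weighted average.
Prior precision 1/σ₀² = 1/16 = 0.0625; data precision n/σ² = 6/4 = 1.5.
μ̂ = (0.0625·11 + 1.5·(31/3)) / (0.0625 + 1.5) = 16.1875/1.5625 = 10.3600.

μ̂_MAP = 10.3600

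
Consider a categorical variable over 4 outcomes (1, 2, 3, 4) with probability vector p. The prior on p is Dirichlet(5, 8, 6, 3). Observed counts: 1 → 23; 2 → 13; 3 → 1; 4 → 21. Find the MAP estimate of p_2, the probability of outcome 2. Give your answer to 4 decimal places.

MAP estimate: 0.2632

The posterior is Dirichlet(αᵢ + nᵢ) = Dirichlet(28, 21, 7, 24).
For a Dirichlet(a₁,…,a_K) with all aᵢ > 1, the mode has j-th component (aⱼ − 1)/(Σaᵢ − K).
Here Σaᵢ = 80 and K = 4, so p_2 = (21 − 1)/(80 − 4) = 20/76 ≈ 0.2632.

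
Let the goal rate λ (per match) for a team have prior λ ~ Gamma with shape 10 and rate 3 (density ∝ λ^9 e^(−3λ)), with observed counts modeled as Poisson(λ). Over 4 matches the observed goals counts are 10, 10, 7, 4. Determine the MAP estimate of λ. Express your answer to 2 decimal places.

Σxᵢ = 10+10+7+4 = 31, with n = 4.
Posterior ∝ λ^9e^(−3λ) · λ^31e^(−4λ) = λ^40e^(−7λ), i.e. Gamma(shape=41, rate=7).
The mode of a Gamma(a, b) with a ≥ 1 (shape–rate) is (a−1)/b = 40/7 ≈ 5.71.

λ̂_MAP = 5.71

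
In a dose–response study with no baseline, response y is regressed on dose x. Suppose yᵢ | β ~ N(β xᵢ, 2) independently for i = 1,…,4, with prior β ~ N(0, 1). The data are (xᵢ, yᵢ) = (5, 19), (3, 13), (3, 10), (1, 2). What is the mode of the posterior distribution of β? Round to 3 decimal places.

log p(β | y) = −Σ(yᵢ − βxᵢ)²/(2·2) − β²/(2·1) + const.
Setting the derivative to zero: Σxᵢ(yᵢ − βxᵢ)/2 − β/1 = 0, so β = Σxᵢyᵢ / (Σxᵢ² + σ²/τ²).
Σxᵢyᵢ = 5·19 + 3·13 + 3·10 + 1·2 = 166; Σxᵢ² = 44; σ²/τ² = 2.
β̂_MAP = 166 / (44 + 2) = 166/46 ≈ 3.609.

β̂_MAP = 3.609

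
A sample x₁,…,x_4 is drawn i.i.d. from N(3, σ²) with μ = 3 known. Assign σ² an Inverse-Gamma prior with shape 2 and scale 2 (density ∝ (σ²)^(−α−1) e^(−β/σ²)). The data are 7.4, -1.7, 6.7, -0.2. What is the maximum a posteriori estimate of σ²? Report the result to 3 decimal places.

Sum of squared deviations about the known mean: SS = (7.4−3)² + (-1.7−3)² + (6.7−3)² + (-0.2−3)² = 65.38.
The Normal likelihood contributes (σ²)^(−n/2) exp(−SS/(2σ²)), so the posterior is Inverse-Gamma(α + n/2, β + SS/2) = Inverse-Gamma(4, 34.69).
The mode of Inverse-Gamma(a, b) is b/(a+1) = 34.69/5 ≈ 6.938.

σ̂²_MAP = 6.938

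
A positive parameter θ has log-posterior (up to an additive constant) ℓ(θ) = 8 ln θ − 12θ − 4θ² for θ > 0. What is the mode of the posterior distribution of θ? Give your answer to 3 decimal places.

ℓ'(θ) = 8/θ − 12 − 8θ. Setting this to zero and multiplying by θ: 8θ² + 12θ − 8 = 0.
θ = (−12 + √(12² + 4·8·8)) / (2·8) = (−12 + √400) / 16 = (−12 + 20)/16 = 1/2.
ℓ''(θ) = −8/θ² − 8 < 0, confirming a maximum.

θ̂_MAP = 0.500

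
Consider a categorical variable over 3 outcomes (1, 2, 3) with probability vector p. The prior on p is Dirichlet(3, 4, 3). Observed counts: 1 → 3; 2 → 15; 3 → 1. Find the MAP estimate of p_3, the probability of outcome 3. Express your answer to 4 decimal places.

The posterior is Dirichlet(αᵢ + nᵢ) = Dirichlet(6, 19, 4).
For a Dirichlet(a₁,…,a_K) with all aᵢ > 1, the mode has j-th component (aⱼ − 1)/(Σaᵢ − K).
Here Σaᵢ = 29 and K = 3, so p_3 = (4 − 1)/(29 − 3) = 3/26 ≈ 0.1154.

MAP estimate: 0.1154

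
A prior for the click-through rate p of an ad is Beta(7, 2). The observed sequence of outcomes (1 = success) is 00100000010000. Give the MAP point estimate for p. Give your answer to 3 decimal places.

Prior: Beta(7, 2).
Data: 2 successes in 14 trials (from the sequence). The binomial likelihood contributes p^2(1−p)^12, so the posterior is Beta(7+2, 2+12) = Beta(9, 14).
For Beta(a, b) with a, b > 1 the mode is (a−1)/(a+b−2) = 8/21 ≈ 0.381.

p̂_MAP = 0.381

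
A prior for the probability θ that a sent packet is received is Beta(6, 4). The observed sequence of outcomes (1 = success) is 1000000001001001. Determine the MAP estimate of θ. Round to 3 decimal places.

θ̂_MAP = 0.375

Prior: Beta(6, 4).
Data: 4 successes in 16 trials (from the sequence). The binomial likelihood contributes θ^4(1−θ)^12, so the posterior is Beta(6+4, 4+12) = Beta(10, 16).
For Beta(a, b) with a, b > 1 the mode is (a−1)/(a+b−2) = 9/24 ≈ 0.375.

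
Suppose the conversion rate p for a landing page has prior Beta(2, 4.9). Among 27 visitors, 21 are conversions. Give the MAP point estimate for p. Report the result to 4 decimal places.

Prior: Beta(2, 4.9).
Data: 21 successes in 27 trials. The binomial likelihood contributes p^21(1−p)^6, so the posterior is Beta(2+21, 4.9+6) = Beta(23, 10.9).
For Beta(a, b) with a, b > 1 the mode is (a−1)/(a+b−2) = 22/31.9 ≈ 0.6897.

p̂_MAP = 0.6897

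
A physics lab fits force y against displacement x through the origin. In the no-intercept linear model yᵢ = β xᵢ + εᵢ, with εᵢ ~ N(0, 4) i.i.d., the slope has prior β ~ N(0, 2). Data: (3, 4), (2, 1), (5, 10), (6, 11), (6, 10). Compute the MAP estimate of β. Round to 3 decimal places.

log p(β | y) = −Σ(yᵢ − βxᵢ)²/(2·4) − β²/(2·2) + const.
Setting the derivative to zero: Σxᵢ(yᵢ − βxᵢ)/4 − β/2 = 0, so β = Σxᵢyᵢ / (Σxᵢ² + σ²/τ²).
Σxᵢyᵢ = 3·4 + 2·1 + 5·10 + 6·11 + 6·10 = 190; Σxᵢ² = 110; σ²/τ² = 2.
β̂_MAP = 190 / (110 + 2) = 190/112 ≈ 1.696.

β̂_MAP = 1.696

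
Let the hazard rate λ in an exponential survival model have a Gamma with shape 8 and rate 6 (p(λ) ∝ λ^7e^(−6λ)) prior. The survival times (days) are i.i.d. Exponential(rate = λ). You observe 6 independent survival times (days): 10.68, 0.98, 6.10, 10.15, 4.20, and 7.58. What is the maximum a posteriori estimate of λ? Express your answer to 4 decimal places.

The Exponential(rate=λ) likelihood is ∝ λ^n e^(−λΣtᵢ). Here n = 6 and Σtᵢ = 10.68 + 0.98 + 6.10 + 10.15 + 4.20 + 7.58 = 39.69.
Posterior ∝ λ^7e^(−6λ) · λ^6e^(−39.69λ) = λ^13e^(−45.69λ), i.e. Gamma(14, 45.69).
Mode = (a−1)/b = 13/45.69 ≈ 0.2845.

λ̂_MAP = 0.2845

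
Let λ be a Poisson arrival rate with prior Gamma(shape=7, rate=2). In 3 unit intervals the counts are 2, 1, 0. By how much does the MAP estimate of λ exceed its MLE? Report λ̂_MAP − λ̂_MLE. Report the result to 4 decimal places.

Σxᵢ = 3. Posterior is Gamma(10, 5); MAP = (10−1)/5 = 9/5 ≈ 1.80000.
MLE = x̄ = 3/3 ≈ 1.00000.
Difference = 9/5 − 3/3 = 4/5 ≈ 0.8000.

MAP − MLE = 0.8000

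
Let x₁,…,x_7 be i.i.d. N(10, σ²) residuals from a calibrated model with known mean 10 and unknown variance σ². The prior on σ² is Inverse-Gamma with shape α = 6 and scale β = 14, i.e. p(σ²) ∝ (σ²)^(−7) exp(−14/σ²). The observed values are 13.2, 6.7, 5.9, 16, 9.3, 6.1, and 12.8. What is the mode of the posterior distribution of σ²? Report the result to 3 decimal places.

Sum of squared deviations about the known mean: SS = (13.2−10)² + (6.7−10)² + (5.9−10)² + (16−10)² + (9.3−10)² + (6.1−10)² + (12.8−10)² = 97.48.
The Normal likelihood contributes (σ²)^(−n/2) exp(−SS/(2σ²)), so the posterior is Inverse-Gamma(α + n/2, β + SS/2) = Inverse-Gamma(9.5, 62.74).
The mode of Inverse-Gamma(a, b) is b/(a+1) = 62.74/10.5 ≈ 5.975.

σ̂²_MAP = 5.975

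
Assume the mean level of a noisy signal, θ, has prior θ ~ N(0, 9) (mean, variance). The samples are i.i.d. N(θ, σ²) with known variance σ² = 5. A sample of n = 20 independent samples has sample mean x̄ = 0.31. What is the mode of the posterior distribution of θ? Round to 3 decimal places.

θ̂_MAP = 0.302

n = 20, x̄ = 0.31.
For a Normal prior and Normal likelihood with known variance, the posterior is Normal; its mode equals its mean, the precision-weighted average.
Prior precision 1/σ₀² = 1/9; data precision n/σ² = 20/5 = 4.
θ̂ = ((1/9)·0 + 4·0.31) / (1/9 + 4) = 1.24/(37/9) = 279/925 ≈ 0.302.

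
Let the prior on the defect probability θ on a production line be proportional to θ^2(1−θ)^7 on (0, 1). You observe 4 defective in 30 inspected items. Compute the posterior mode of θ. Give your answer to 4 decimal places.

θ̂_MAP = 0.1538

The prior density ∝ θ^2(1−θ)^7 is the kernel of Beta(3, 8).
Data: 4 successes in 30 trials. The binomial likelihood contributes θ^4(1−θ)^26, so the posterior is Beta(3+4, 8+26) = Beta(7, 34).
For Beta(a, b) with a, b > 1 the mode is (a−1)/(a+b−2) = 6/39 ≈ 0.1538.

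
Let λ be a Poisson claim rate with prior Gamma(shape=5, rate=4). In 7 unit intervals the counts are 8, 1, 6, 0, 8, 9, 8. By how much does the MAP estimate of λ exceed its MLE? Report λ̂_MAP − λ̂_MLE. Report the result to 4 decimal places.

Σxᵢ = 40. Posterior is Gamma(45, 11); MAP = (45−1)/11 = 44/11 ≈ 4.00000.
MLE = x̄ = 40/7 ≈ 5.71429.
Difference = 44/11 − 40/7 = -12/7 ≈ -1.7143.

MAP − MLE = -1.7143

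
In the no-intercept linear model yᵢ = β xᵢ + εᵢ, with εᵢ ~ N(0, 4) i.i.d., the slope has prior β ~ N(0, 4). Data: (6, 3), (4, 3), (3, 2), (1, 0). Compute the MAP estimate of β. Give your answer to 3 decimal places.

β̂_MAP = 0.571

log p(β | y) = −Σ(yᵢ − βxᵢ)²/(2·4) − β²/(2·4) + const.
Setting the derivative to zero: Σxᵢ(yᵢ − βxᵢ)/4 − β/4 = 0, so β = Σxᵢyᵢ / (Σxᵢ² + σ²/τ²).
Σxᵢyᵢ = 6·3 + 4·3 + 3·2 + 1·0 = 36; Σxᵢ² = 62; σ²/τ² = 1.
β̂_MAP = 36 / (62 + 1) = 36/63 ≈ 0.571.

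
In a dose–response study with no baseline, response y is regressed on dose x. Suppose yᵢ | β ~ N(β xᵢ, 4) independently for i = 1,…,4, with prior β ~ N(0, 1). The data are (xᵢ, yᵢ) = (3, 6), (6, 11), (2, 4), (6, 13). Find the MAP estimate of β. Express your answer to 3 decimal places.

β̂_MAP = 1.910

log p(β | y) = −Σ(yᵢ − βxᵢ)²/(2·4) − β²/(2·1) + const.
Setting the derivative to zero: Σxᵢ(yᵢ − βxᵢ)/4 − β/1 = 0, so β = Σxᵢyᵢ / (Σxᵢ² + σ²/τ²).
Σxᵢyᵢ = 3·6 + 6·11 + 2·4 + 6·13 = 170; Σxᵢ² = 85; σ²/τ² = 4.
β̂_MAP = 170 / (85 + 4) = 170/89 ≈ 1.910.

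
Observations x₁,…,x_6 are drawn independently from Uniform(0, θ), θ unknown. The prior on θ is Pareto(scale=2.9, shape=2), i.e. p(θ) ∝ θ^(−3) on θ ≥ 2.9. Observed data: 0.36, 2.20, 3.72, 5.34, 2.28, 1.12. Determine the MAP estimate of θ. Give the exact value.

The Uniform(0, θ) likelihood is θ^(−n) for θ ≥ max(xᵢ), zero otherwise. Here max(xᵢ) = 5.34.
Posterior ∝ θ^(−3) · θ^(−6) = θ^(−9) on θ ≥ max(2.9, 5.34) = 5.34.
This density is strictly decreasing in θ, so the posterior mode lies at the lower boundary of the support.

θ̂_MAP = 5.34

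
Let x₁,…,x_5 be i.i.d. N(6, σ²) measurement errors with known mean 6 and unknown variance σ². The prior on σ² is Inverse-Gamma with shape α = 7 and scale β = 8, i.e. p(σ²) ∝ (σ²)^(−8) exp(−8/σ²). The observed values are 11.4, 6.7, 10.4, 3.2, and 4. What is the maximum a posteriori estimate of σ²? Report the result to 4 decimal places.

σ̂²_MAP = 3.6595

Sum of squared deviations about the known mean: SS = (11.4−6)² + (6.7−6)² + (10.4−6)² + (3.2−6)² + (4−6)² = 60.85.
The Normal likelihood contributes (σ²)^(−n/2) exp(−SS/(2σ²)), so the posterior is Inverse-Gamma(α + n/2, β + SS/2) = Inverse-Gamma(9.5, 38.425).
The mode of Inverse-Gamma(a, b) is b/(a+1) = 38.425/10.5 ≈ 3.6595.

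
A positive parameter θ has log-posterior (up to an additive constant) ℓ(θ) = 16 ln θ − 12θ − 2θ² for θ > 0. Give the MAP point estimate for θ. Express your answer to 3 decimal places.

ℓ'(θ) = 16/θ − 12 − 4θ. Setting this to zero and multiplying by θ: 4θ² + 12θ − 16 = 0.
θ = (−12 + √(12² + 4·4·16)) / (2·4) = (−12 + √400) / 8 = (−12 + 20)/8 = 1.
ℓ''(θ) = −16/θ² − 4 < 0, confirming a maximum.

θ̂_MAP = 1.000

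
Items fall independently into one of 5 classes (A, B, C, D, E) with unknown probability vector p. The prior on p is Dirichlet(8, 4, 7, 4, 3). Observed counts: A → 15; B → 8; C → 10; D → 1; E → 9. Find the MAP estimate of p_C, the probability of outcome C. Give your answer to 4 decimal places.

The posterior is Dirichlet(αᵢ + nᵢ) = Dirichlet(23, 12, 17, 5, 12).
For a Dirichlet(a₁,…,a_K) with all aᵢ > 1, the mode has j-th component (aⱼ − 1)/(Σaᵢ − K).
Here Σaᵢ = 69 and K = 5, so p_C = (17 − 1)/(69 − 5) = 16/64 ≈ 0.2500.

MAP estimate of p_C = 0.2500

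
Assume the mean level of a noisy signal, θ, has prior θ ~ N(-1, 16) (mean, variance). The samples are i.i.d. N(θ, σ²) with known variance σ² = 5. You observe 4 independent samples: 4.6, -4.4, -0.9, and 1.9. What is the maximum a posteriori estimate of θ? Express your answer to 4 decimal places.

n = 4; x̄ = (4.6 + (-4.4) + (-0.9) + 1.9)/4 = 1.2/4 = 0.3.
For a Normal prior and Normal likelihood with known variance, the posterior is Normal; its mode equals its mean, the precision-weighted average.
Prior precision 1/σ₀² = 1/16 = 0.0625; data precision n/σ² = 4/5 = 0.8.
θ̂ = (0.0625·(-1) + 0.8·0.3) / (0.0625 + 0.8) = 0.1775/0.8625 = 71/345 ≈ 0.2058.

θ̂_MAP = 0.2058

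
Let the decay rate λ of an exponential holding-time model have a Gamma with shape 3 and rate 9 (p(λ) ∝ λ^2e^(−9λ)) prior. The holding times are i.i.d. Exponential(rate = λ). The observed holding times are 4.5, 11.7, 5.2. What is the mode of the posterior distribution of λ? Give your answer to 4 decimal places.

λ̂_MAP = 0.1645

The Exponential(rate=λ) likelihood is ∝ λ^n e^(−λΣtᵢ). Here n = 3 and Σtᵢ = 4.5 + 11.7 + 5.2 = 21.4.
Posterior ∝ λ^2e^(−9λ) · λ^3e^(−21.4λ) = λ^5e^(−30.4λ), i.e. Gamma(6, 30.4).
Mode = (a−1)/b = 5/30.4 ≈ 0.1645.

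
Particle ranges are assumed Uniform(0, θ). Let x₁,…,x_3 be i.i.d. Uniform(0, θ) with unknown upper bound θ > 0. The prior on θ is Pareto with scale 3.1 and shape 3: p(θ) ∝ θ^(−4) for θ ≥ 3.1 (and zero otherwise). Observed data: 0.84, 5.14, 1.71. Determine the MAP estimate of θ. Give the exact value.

θ̂_MAP = 5.14

The Uniform(0, θ) likelihood is θ^(−n) for θ ≥ max(xᵢ), zero otherwise. Here max(xᵢ) = 5.14.
Posterior ∝ θ^(−4) · θ^(−3) = θ^(−7) on θ ≥ max(3.1, 5.14) = 5.14.
This density is strictly decreasing in θ, so the posterior mode lies at the lower boundary of the support.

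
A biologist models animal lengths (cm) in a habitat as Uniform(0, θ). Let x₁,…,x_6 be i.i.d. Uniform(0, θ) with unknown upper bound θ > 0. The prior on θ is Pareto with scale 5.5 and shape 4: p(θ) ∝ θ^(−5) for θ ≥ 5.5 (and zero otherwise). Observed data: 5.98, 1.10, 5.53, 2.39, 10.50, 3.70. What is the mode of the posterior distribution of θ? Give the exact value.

The Uniform(0, θ) likelihood is θ^(−n) for θ ≥ max(xᵢ), zero otherwise. Here max(xᵢ) = 10.50.
Posterior ∝ θ^(−5) · θ^(−6) = θ^(−11) on θ ≥ max(5.5, 10.50) = 10.50.
This density is strictly decreasing in θ, so the posterior mode lies at the lower boundary of the support.

θ̂_MAP = 10.50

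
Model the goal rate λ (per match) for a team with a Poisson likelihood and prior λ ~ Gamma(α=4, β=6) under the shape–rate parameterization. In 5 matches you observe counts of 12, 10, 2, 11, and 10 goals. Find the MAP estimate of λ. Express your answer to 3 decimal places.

λ̂_MAP = 4.364

Σxᵢ = 12+10+2+11+10 = 45, with n = 5.
Posterior ∝ λ^3e^(−6λ) · λ^45e^(−5λ) = λ^48e^(−11λ), i.e. Gamma(shape=49, rate=11).
The mode of a Gamma(a, b) with a ≥ 1 (shape–rate) is (a−1)/b = 48/11 ≈ 4.364.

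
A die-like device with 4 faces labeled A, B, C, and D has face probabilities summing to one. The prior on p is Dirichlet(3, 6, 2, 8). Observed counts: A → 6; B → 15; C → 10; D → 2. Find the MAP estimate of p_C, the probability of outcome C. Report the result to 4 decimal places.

The posterior is Dirichlet(αᵢ + nᵢ) = Dirichlet(9, 21, 12, 10).
For a Dirichlet(a₁,…,a_K) with all aᵢ > 1, the mode has j-th component (aⱼ − 1)/(Σaᵢ − K).
Here Σaᵢ = 52 and K = 4, so p_C = (12 − 1)/(52 − 4) = 11/48 ≈ 0.2292.

MAP estimate of p_C = 0.2292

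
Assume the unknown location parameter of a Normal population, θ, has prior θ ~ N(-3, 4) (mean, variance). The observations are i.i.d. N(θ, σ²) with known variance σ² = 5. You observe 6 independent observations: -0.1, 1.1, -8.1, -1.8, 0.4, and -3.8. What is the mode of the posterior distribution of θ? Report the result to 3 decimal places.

θ̂_MAP = -2.214

n = 6; x̄ = ((-0.1) + 1.1 + (-8.1) + (-1.8) + 0.4 + (-3.8))/6 = -12.3/6 = -2.05.
For a Normal prior and Normal likelihood with known variance, the posterior is Normal; its mode equals its mean, the precision-weighted average.
Prior precision 1/σ₀² = 1/4 = 0.25; data precision n/σ² = 6/5 = 1.2.
θ̂ = (0.25·(-3) + 1.2·(-2.05)) / (0.25 + 1.2) = (-3.21)/1.45 = -321/145 ≈ -2.214.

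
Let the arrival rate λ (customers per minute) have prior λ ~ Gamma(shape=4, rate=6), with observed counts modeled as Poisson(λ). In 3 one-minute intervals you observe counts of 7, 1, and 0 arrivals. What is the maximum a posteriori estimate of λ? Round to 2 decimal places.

λ̂_MAP = 1.22

Σxᵢ = 7+1+0 = 8, with n = 3.
Posterior ∝ λ^3e^(−6λ) · λ^8e^(−3λ) = λ^11e^(−9λ), i.e. Gamma(shape=12, rate=9).
The mode of a Gamma(a, b) with a ≥ 1 (shape–rate) is (a−1)/b = 11/9 ≈ 1.22.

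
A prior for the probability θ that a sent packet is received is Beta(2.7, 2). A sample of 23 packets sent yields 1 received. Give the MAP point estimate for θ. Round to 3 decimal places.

Prior: Beta(2.7, 2).
Data: 1 success in 23 trials. The binomial likelihood contributes θ(1−θ)^22, so the posterior is Beta(2.7+1, 2+22) = Beta(3.7, 24).
For Beta(a, b) with a, b > 1 the mode is (a−1)/(a+b−2) = 2.7/25.7 ≈ 0.105.

θ̂_MAP = 0.105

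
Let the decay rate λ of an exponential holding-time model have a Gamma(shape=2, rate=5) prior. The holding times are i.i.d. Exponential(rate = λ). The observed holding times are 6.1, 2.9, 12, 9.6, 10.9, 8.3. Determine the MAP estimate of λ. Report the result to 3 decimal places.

The Exponential(rate=λ) likelihood is ∝ λ^n e^(−λΣtᵢ). Here n = 6 and Σtᵢ = 6.1 + 2.9 + 12 + 9.6 + 10.9 + 8.3 = 49.8.
Posterior ∝ λe^(−5λ) · λ^6e^(−49.8λ) = λ^7e^(−54.8λ), i.e. Gamma(8, 54.8).
Mode = (a−1)/b = 7/54.8 ≈ 0.128.

λ̂_MAP = 0.128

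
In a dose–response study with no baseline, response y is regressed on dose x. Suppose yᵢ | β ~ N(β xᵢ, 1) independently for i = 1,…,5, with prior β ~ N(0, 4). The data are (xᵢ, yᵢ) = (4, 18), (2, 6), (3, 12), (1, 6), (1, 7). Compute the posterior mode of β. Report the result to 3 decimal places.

log p(β | y) = −Σ(yᵢ − βxᵢ)²/(2·1) − β²/(2·4) + const.
Setting the derivative to zero: Σxᵢ(yᵢ − βxᵢ)/1 − β/4 = 0, so β = Σxᵢyᵢ / (Σxᵢ² + σ²/τ²).
Σxᵢyᵢ = 4·18 + 2·6 + 3·12 + 1·6 + 1·7 = 133; Σxᵢ² = 31; σ²/τ² = 0.25.
β̂_MAP = 133 / (31 + 0.25) = 133/31.25 ≈ 4.256.

β̂_MAP = 4.256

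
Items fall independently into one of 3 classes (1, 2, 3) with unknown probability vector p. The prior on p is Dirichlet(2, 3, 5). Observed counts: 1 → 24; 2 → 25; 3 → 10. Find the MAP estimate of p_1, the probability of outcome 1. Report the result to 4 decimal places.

The posterior is Dirichlet(αᵢ + nᵢ) = Dirichlet(26, 28, 15).
For a Dirichlet(a₁,…,a_K) with all aᵢ > 1, the mode has j-th component (aⱼ − 1)/(Σaᵢ − K).
Here Σaᵢ = 69 and K = 3, so p_1 = (26 − 1)/(69 − 3) = 25/66 ≈ 0.3788.

MAP estimate: 0.3788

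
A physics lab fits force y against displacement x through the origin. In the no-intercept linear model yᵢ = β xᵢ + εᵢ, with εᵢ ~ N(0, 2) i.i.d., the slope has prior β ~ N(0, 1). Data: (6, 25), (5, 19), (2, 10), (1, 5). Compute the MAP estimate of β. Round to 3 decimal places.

β̂_MAP = 3.971

log p(β | y) = −Σ(yᵢ − βxᵢ)²/(2·2) − β²/(2·1) + const.
Setting the derivative to zero: Σxᵢ(yᵢ − βxᵢ)/2 − β/1 = 0, so β = Σxᵢyᵢ / (Σxᵢ² + σ²/τ²).
Σxᵢyᵢ = 6·25 + 5·19 + 2·10 + 1·5 = 270; Σxᵢ² = 66; σ²/τ² = 2.
β̂_MAP = 270 / (66 + 2) = 270/68 ≈ 3.971.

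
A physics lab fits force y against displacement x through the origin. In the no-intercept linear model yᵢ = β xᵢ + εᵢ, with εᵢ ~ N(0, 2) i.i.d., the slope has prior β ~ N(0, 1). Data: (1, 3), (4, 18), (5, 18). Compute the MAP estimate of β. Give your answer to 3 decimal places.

log p(β | y) = −Σ(yᵢ − βxᵢ)²/(2·2) − β²/(2·1) + const.
Setting the derivative to zero: Σxᵢ(yᵢ − βxᵢ)/2 − β/1 = 0, so β = Σxᵢyᵢ / (Σxᵢ² + σ²/τ²).
Σxᵢyᵢ = 1·3 + 4·18 + 5·18 = 165; Σxᵢ² = 42; σ²/τ² = 2.
β̂_MAP = 165 / (42 + 2) = 165/44 ≈ 3.750.

β̂_MAP = 3.750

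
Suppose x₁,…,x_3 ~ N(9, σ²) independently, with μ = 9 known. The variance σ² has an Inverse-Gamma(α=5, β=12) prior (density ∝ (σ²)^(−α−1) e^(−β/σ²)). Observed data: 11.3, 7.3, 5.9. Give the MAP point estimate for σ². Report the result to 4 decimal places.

Sum of squared deviations about the known mean: SS = (11.3−9)² + (7.3−9)² + (5.9−9)² = 17.79.
The Normal likelihood contributes (σ²)^(−n/2) exp(−SS/(2σ²)), so the posterior is Inverse-Gamma(α + n/2, β + SS/2) = Inverse-Gamma(6.5, 20.895).
The mode of Inverse-Gamma(a, b) is b/(a+1) = 20.895/7.5 ≈ 2.7860.

σ̂²_MAP = 2.7860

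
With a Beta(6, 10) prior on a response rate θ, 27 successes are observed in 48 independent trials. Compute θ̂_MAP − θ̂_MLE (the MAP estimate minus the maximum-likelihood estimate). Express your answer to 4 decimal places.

Posterior is Beta(33, 31); MAP = (33−1)/(64−2) = 32/62 ≈ 0.51613.
MLE ignores the prior: θ̂_MLE = k/n = 27/48 ≈ 0.56250.
Difference = 32/62 − 27/48 = -23/496 ≈ -0.0464.

MAP − MLE = -0.0464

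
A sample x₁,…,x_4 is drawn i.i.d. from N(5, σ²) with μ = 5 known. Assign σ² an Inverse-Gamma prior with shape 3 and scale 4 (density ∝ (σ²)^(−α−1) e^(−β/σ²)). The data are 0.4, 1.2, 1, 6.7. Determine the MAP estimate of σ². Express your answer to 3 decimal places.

Sum of squared deviations about the known mean: SS = (0.4−5)² + (1.2−5)² + (1−5)² + (6.7−5)² = 54.49.
The Normal likelihood contributes (σ²)^(−n/2) exp(−SS/(2σ²)), so the posterior is Inverse-Gamma(α + n/2, β + SS/2) = Inverse-Gamma(5, 31.245).
The mode of Inverse-Gamma(a, b) is b/(a+1) = 31.245/6 ≈ 5.208.

σ̂²_MAP = 5.208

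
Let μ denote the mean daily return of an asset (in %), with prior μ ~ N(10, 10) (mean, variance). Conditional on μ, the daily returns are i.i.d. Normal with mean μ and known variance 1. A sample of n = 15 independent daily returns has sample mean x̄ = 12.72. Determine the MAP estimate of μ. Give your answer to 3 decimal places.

n = 15, x̄ = 12.72.
For a Normal prior and Normal likelihood with known variance, the posterior is Normal; its mode equals its mean, the precision-weighted average.
Prior precision 1/σ₀² = 1/10 = 0.1; data precision n/σ² = 15/1 = 15.
μ̂ = (0.1·10 + 15·12.72) / (0.1 + 15) = 191.8/15.1 = 1918/151 ≈ 12.702.

μ̂_MAP = 12.702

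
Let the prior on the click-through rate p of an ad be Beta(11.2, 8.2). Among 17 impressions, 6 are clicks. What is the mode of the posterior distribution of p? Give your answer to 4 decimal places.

p̂_MAP = 0.4709

Prior: Beta(11.2, 8.2).
Data: 6 successes in 17 trials. The binomial likelihood contributes p^6(1−p)^11, so the posterior is Beta(11.2+6, 8.2+11) = Beta(17.2, 19.2).
For Beta(a, b) with a, b > 1 the mode is (a−1)/(a+b−2) = 16.2/34.4 ≈ 0.4709.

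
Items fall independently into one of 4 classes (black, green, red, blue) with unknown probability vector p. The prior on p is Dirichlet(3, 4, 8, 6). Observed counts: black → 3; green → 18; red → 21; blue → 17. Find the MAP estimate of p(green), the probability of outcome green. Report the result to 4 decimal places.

MAP estimate of p(green) = 0.2763

The posterior is Dirichlet(αᵢ + nᵢ) = Dirichlet(6, 22, 29, 23).
For a Dirichlet(a₁,…,a_K) with all aᵢ > 1, the mode has j-th component (aⱼ − 1)/(Σaᵢ − K).
Here Σaᵢ = 80 and K = 4, so p(green) = (22 − 1)/(80 − 4) = 21/76 ≈ 0.2763.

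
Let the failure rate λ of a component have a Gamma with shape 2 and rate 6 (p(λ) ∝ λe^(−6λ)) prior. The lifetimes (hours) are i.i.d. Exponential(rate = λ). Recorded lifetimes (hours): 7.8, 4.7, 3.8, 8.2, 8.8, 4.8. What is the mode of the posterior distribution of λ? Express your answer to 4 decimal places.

The Exponential(rate=λ) likelihood is ∝ λ^n e^(−λΣtᵢ). Here n = 6 and Σtᵢ = 7.8 + 4.7 + 3.8 + 8.2 + 8.8 + 4.8 = 38.1.
Posterior ∝ λe^(−6λ) · λ^6e^(−38.1λ) = λ^7e^(−44.1λ), i.e. Gamma(8, 44.1).
Mode = (a−1)/b = 7/44.1 ≈ 0.1587.

λ̂_MAP = 0.1587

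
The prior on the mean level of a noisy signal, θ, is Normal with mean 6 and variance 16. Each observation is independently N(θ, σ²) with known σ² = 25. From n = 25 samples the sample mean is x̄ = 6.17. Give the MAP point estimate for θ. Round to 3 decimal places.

θ̂_MAP = 6.160

n = 25, x̄ = 6.17.
For a Normal prior and Normal likelihood with known variance, the posterior is Normal; its mode equals its mean, the precision-weighted average.
Prior precision 1/σ₀² = 1/16 = 0.0625; data precision n/σ² = 25/25 = 1.
θ̂ = (0.0625·6 + 1·6.17) / (0.0625 + 1) = 6.545/1.0625 = 6.160.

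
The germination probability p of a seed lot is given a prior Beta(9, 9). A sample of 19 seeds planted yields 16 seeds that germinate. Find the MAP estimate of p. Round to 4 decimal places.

Prior: Beta(9, 9).
Data: 16 successes in 19 trials. The binomial likelihood contributes p^16(1−p)^3, so the posterior is Beta(9+16, 9+3) = Beta(25, 12).
For Beta(a, b) with a, b > 1 the mode is (a−1)/(a+b−2) = 24/35 ≈ 0.6857.

p̂_MAP = 0.6857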